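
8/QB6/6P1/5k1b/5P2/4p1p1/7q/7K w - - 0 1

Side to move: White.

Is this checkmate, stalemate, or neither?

checkmate

White to move; white king on h1.
In check: yes, from the black queen on h2.
King squares — g1: attacked by Qh2; g2: attacked by Qh2; h2: attacked by Pg3.
Legal moves for White: none.
In check with no legal moves → checkmate.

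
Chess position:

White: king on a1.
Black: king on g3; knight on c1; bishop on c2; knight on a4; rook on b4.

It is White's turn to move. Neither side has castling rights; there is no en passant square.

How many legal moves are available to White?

White to move; king on a1.
In check: no.
Legal moves: none.
Count: 0.

0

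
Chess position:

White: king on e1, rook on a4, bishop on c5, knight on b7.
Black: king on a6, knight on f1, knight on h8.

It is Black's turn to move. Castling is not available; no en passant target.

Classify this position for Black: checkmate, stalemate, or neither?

Black to move; black king on a6.
In check: yes, from the white rook on a4.
King squares — a5: attacked by Ra4; b5: available; b6: attacked by Bc5; a7: attacked by Ra4; b7: available.
Legal moves for Black: Kxb7, Kb5.
Black is in check but has 2 legal moves → neither.

neither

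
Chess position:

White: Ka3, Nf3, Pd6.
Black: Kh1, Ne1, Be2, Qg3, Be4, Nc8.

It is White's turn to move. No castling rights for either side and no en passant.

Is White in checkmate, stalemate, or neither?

White to move; white king on a3.
In check: no.
Legal moves for White: Kb4, Ka4, Kb3, Kb2, Ka2, d7.
White has 6 legal moves and is not in check → neither.

neither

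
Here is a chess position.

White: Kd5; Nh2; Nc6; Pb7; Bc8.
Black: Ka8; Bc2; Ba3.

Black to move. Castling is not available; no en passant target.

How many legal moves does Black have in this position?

0

Black to move; king on a8.
In check: yes, from the white pawn on b7.
Legal moves: none.
Count: 0.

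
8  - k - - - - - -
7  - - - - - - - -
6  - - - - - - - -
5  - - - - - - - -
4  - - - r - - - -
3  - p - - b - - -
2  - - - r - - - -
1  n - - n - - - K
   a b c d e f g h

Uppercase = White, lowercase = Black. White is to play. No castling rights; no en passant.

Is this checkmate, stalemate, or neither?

White to move; white king on h1.
In check: no.
King squares — g1: attacked by Be3; g2: attacked by Rd2; h2: attacked by Rd2.
Legal moves for White: none.
Not in check and no legal moves → stalemate.

stalemate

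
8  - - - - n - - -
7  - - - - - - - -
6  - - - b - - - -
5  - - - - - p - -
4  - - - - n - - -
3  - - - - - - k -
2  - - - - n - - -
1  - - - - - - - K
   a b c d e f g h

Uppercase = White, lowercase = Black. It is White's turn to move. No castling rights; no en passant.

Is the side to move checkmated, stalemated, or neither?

stalemate

White to move; white king on h1.
In check: no.
King squares — g1: attacked by Ne2; g2: attacked by Kg3; h2: attacked by Kg3.
Legal moves for White: none.
Not in check and no legal moves → stalemate.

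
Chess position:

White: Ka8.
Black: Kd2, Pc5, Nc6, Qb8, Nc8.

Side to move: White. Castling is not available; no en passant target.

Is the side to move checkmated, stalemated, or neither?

checkmate

White to move; white king on a8.
In check: yes, from the black queen on b8.
King squares — a7: attacked by Nc6; b7: attacked by Qb8; b8: attacked by Nc6.
Legal moves for White: none.
In check with no legal moves → checkmate.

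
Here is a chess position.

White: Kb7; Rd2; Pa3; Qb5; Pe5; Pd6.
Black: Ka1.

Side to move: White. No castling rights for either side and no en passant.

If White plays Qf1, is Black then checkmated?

yes

After Qf1: black king on a1; in check: yes, from the white queen on f1.
King squares — b1: attacked by Qf1; a2: attacked by Rd2; b2: attacked by Rd2.
Black has no legal moves → checkmate.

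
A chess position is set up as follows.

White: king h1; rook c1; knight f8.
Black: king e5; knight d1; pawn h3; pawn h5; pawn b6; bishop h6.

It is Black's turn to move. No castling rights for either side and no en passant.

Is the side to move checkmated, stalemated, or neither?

neither

Black to move; black king on e5.
In check: no.
Legal moves for Black include: Bxf8, Bg7, Bg5, Bf4, Be3, Bd2, Bxc1, Kf6, Kd6, Kf5, Kd5, Kf4, Ke4, Kd4, Ne3, Nc3, Nf2+, Nb2, ... (list truncated; more exist).
Black has legal moves and is not in check → neither.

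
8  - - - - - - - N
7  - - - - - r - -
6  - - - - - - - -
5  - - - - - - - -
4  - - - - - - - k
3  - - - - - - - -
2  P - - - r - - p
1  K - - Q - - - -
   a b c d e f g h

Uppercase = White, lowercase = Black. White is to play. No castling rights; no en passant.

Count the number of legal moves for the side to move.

White to move; king on a1.
In check: no.
Legal moves: Nxf7, Ng6+, Qd8+, Qd7, Qd6, Qd5, Qd4+, Qa4+, Qd3, Qb3, Qxe2, Qd2, Qc2, Qh1, Qg1, Qf1, Qe1+, Qc1, Qb1, Kb1, a3, a4.
Count: 22.

22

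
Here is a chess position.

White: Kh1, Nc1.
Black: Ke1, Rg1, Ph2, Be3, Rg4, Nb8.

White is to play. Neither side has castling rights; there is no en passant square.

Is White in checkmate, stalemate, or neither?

White to move; white king on h1.
In check: yes, from the black rook on g1.
King squares — g1: attacked by Ph2; g2: attacked by Rg1; h2: available.
Legal moves for White: Kxh2.
White is in check but has 1 legal move → neither.

neither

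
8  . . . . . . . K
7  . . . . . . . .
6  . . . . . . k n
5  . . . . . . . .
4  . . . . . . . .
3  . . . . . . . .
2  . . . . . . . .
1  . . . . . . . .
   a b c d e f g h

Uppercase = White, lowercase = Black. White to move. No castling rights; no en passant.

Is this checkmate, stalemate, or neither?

White to move; white king on h8.
In check: no.
King squares — g7: attacked by Kg6; h7: attacked by Kg6; g8: attacked by Nh6.
Legal moves for White: none.
Not in check and no legal moves → stalemate.

stalemate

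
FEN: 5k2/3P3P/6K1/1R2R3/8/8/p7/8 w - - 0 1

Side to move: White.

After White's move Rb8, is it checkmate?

After Rb8: black king on f8; in check: yes, from the white rook on b8.
King squares — e7: attacked by Re5; f7: attacked by Kg6; g7: attacked by Kg6; e8: attacked by Re5; g8: attacked by Ph7.
Black has no legal moves → checkmate.

yes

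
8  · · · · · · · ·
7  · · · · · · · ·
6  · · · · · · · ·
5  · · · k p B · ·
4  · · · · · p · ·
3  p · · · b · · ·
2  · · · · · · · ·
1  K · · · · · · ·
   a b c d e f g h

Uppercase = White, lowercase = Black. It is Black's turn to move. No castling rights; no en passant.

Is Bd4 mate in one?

After Bd4: white king on a1; in check: yes, from the black bishop on d4.
White has 2 legal replies: Ka2, Kb1.
In check but a legal move exists → not checkmate.

no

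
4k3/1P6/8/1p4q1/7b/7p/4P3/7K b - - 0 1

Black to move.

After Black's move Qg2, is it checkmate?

yes

After Qg2: white king on h1; in check: yes, from the black queen on g2.
King squares — g1: attacked by Qg2; g2: attacked by Ph3; h2: attacked by Qg2.
White has no legal moves → checkmate.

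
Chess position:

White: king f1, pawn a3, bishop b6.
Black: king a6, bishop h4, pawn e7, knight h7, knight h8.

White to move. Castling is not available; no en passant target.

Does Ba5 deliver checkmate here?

After Ba5: black king on a6; in check: no.
Black is not in check, so this cannot be checkmate.

no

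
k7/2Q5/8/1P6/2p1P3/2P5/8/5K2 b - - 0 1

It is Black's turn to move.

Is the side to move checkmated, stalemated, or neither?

Black to move; black king on a8.
In check: no.
King squares — a7: attacked by Qc7; b7: attacked by Qc7; b8: attacked by Qc7.
Legal moves for Black: none.
Not in check and no legal moves → stalemate.

stalemate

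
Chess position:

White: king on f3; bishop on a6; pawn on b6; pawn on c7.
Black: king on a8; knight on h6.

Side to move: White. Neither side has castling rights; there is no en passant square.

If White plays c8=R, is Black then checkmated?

yes

After c8=R: black king on a8; in check: yes, from the white rook on c8.
King squares — a7: attacked by Pb6; b7: attacked by Ba6; b8: attacked by Rc8.
Black has no legal moves → checkmate.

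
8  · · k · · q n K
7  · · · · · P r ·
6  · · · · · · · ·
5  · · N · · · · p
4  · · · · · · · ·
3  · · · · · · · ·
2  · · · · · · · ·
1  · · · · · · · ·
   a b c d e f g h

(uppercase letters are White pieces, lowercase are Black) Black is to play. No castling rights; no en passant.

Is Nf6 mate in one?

yes

After Nf6: white king on h8; in check: yes, from the black queen on f8.
King squares — g7: attacked by Qf8; h7: attacked by Nf6; g8: attacked by Nf6.
White has no legal moves → checkmate.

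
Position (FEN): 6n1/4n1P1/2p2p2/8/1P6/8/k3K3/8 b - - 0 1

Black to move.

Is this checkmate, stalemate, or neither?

Black to move; black king on a2.
In check: no.
Legal moves for Black: Nh6, Nc8, Ng6, Nf5, Nd5, Kb3, Ka3, Kb2, Kb1, Ka1, f5, c5.
Black has 12 legal moves and is not in check → neither.

neither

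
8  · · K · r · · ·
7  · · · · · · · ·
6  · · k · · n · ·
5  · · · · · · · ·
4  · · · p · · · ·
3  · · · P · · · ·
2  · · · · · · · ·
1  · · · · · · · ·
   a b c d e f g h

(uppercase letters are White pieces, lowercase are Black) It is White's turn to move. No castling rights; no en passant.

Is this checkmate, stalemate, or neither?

White to move; white king on c8.
In check: yes, from the black rook on e8.
King squares — b7: attacked by Kc6; c7: attacked by Kc6; d7: attacked by Kc6; b8: attacked by Re8; d8: attacked by Re8.
Legal moves for White: none.
In check with no legal moves → checkmate.

checkmate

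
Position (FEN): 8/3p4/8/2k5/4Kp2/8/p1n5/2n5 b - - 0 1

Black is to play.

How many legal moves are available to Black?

22

Black to move; king on c5.
In check: no.
Legal moves: Kd6, Kc6, Kb6, Kb5, Kc4, Kb4, Nd4, Nb4, Ne3, Na3, Ne1, Na1, Nd3, Nb3, Ne2, d6, f3, a1=Q, a1=R, a1=B, a1=N, d5+.
Count: 22.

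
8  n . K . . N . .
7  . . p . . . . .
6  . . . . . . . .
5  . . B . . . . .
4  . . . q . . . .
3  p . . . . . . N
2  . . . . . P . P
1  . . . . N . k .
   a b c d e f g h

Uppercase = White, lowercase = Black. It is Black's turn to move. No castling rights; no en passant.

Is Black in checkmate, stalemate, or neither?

neither

Black to move; black king on g1.
In check: yes, from the white knight on h3.
Legal moves for Black: Kxh2, Kh1, Kf1.
Black is in check but has 3 legal moves → neither.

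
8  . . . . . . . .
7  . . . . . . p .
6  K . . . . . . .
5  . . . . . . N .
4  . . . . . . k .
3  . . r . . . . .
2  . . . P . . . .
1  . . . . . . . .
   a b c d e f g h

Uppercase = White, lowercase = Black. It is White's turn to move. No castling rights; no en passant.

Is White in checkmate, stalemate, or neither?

White to move; white king on a6.
In check: no.
Legal moves for White: Kb7, Ka7, Kb6, Kb5, Ka5, Nh7, Nf7, Ne6, Ne4, Nh3, Nf3, dxc3, d3, d4.
White has 14 legal moves and is not in check → neither.

neither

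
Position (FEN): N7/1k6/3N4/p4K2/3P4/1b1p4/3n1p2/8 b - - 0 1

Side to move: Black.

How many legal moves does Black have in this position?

Black to move; king on b7.
In check: yes, from the white knight on d6.
Legal moves: Kb8, Kxa8, Ka7, Kc6, Ka6.
Count: 5.

5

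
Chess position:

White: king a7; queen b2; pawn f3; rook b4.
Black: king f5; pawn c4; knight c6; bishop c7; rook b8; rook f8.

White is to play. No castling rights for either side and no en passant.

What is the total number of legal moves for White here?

White to move; king on a7.
In check: yes, from the black knight on c6.
Legal moves: Ka6.
Count: 1.

1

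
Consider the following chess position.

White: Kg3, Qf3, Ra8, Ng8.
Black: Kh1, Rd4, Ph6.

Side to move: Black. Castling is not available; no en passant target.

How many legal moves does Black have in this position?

1

Black to move; king on h1.
In check: yes, from the white queen on f3.
Legal moves: Kg1.
Count: 1.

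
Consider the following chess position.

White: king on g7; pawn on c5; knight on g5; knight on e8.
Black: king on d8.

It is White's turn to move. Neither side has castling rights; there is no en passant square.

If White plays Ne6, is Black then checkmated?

no

After Ne6: black king on d8; in check: yes, from the white knight on e6.
Black has 4 legal replies: Kxe8, Kc8, Ke7, Kd7.
In check but a legal move exists → not checkmate.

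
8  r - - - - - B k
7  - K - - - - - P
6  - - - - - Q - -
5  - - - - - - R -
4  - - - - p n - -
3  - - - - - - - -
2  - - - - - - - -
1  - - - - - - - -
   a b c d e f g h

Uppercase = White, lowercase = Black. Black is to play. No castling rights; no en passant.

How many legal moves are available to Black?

0

Black to move; king on h8.
In check: yes, from the white queen on f6.
Legal moves: none.
Count: 0.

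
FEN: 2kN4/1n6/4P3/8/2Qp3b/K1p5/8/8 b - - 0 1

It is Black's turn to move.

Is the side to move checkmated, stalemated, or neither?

Black to move; black king on c8.
In check: yes, from the white queen on c4.
King squares — b7: own knight; c7: attacked by Qc4; d7: attacked by Pe6; b8: available; d8: available.
Legal moves for Black: Kxd8, Kb8, Nc5.
Black is in check but has 3 legal moves → neither.

neither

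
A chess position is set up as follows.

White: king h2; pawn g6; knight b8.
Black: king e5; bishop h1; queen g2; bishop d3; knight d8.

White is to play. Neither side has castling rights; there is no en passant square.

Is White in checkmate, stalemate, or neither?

White to move; white king on h2.
In check: yes, from the black queen on g2.
King squares — g1: attacked by Qg2; h1: attacked by Qg2; g2: attacked by Bh1; g3: attacked by Qg2; h3: attacked by Qg2.
Legal moves for White: none.
In check with no legal moves → checkmate.

checkmate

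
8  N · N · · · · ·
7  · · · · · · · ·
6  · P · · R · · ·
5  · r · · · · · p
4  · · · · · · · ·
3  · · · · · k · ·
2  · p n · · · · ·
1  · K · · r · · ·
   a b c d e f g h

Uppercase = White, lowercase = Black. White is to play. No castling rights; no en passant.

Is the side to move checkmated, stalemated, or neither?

neither

White to move; white king on b1.
In check: yes, from the black rook on e1.
Legal moves for White: Kxc2, Ka2, Rxe1.
White is in check but has 3 legal moves → neither.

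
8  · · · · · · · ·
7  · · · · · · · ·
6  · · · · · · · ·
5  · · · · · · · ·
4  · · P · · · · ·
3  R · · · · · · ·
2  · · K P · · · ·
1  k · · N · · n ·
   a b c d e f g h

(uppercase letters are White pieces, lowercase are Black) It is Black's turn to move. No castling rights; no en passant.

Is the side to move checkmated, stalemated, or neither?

checkmate

Black to move; black king on a1.
In check: yes, from the white rook on a3.
King squares — b1: attacked by Kc2; a2: attacked by Ra3; b2: attacked by Nd1.
Legal moves for Black: none.
In check with no legal moves → checkmate.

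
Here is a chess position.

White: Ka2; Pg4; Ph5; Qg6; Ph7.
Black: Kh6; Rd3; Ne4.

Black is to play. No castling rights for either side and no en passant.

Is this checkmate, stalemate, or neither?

checkmate

Black to move; black king on h6.
In check: yes, from the white queen on g6.
King squares — g5: attacked by Qg6; h5: attacked by Pg4; g6: attacked by Ph5; g7: attacked by Qg6; h7: attacked by Qg6.
Legal moves for Black: none.
In check with no legal moves → checkmate.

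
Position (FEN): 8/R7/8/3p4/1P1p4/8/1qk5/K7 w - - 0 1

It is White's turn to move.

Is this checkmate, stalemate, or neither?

White to move; white king on a1.
In check: yes, from the black queen on b2.
King squares — b1: attacked by Qb2; a2: attacked by Qb2; b2: attacked by Kc2.
Legal moves for White: none.
In check with no legal moves → checkmate.

checkmate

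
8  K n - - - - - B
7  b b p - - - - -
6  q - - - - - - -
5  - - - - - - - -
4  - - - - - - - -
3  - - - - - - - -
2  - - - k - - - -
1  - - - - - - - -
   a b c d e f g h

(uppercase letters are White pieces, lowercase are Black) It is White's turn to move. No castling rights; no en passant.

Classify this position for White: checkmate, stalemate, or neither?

checkmate

White to move; white king on a8.
In check: yes, from the black bishop on b7.
King squares — a7: attacked by Qa6; b7: attacked by Qa6; b8: attacked by Ba7.
Legal moves for White: none.
In check with no legal moves → checkmate.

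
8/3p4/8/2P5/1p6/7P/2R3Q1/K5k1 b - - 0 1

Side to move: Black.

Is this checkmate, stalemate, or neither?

Black to move; black king on g1.
In check: yes, from the white queen on g2.
King squares — f1: attacked by Qg2; h1: attacked by Qg2; f2: attacked by Rc2; g2: attacked by Rc2; h2: attacked by Qg2.
Legal moves for Black: none.
In check with no legal moves → checkmate.

checkmate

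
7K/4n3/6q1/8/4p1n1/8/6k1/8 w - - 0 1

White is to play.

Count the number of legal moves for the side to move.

0

White to move; king on h8.
In check: no.
Legal moves: none.
Count: 0.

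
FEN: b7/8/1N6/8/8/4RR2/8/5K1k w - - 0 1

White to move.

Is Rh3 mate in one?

yes

After Rh3: black king on h1; in check: yes, from the white rook on h3.
King squares — g1: attacked by Kf1; g2: attacked by Kf1; h2: attacked by Rh3.
Black has no legal moves → checkmate.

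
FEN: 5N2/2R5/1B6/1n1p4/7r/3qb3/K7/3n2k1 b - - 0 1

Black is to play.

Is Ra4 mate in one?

yes

After Ra4: white king on a2; in check: yes, from the black rook on a4.
King squares — a1: attacked by Ra4; b1: attacked by Qd3; b2: attacked by Nd1; a3: attacked by Qd3; b3: attacked by Qd3.
White has no legal moves → checkmate.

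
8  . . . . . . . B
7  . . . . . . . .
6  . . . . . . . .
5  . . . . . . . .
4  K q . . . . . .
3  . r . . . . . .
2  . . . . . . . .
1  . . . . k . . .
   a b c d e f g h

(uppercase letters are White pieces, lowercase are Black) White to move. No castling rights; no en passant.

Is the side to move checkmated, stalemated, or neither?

checkmate

White to move; white king on a4.
In check: yes, from the black queen on b4.
King squares — a3: attacked by Rb3; b3: attacked by Qb4; b4: attacked by Rb3; a5: attacked by Qb4; b5: attacked by Qb4.
Legal moves for White: none.
In check with no legal moves → checkmate.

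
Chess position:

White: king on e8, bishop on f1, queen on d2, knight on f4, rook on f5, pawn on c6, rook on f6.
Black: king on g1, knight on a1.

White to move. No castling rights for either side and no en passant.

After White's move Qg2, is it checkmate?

After Qg2: black king on g1; in check: yes, from the white queen on g2.
King squares — f1: attacked by Qg2; h1: attacked by Qg2; f2: attacked by Qg2; g2: attacked by Bf1; h2: attacked by Qg2.
Black has no legal moves → checkmate.

yes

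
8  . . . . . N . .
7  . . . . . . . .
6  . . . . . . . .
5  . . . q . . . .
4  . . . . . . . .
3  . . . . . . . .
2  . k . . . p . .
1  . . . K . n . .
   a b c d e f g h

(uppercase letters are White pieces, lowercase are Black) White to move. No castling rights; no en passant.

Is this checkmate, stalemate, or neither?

neither

White to move; white king on d1.
In check: yes, from the black queen on d5.
Legal moves for White: Ke2.
White is in check but has 1 legal move → neither.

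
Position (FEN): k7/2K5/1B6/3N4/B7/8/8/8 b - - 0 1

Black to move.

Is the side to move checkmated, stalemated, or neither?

Black to move; black king on a8.
In check: no.
King squares — a7: attacked by Bb6; b7: attacked by Kc7; b8: attacked by Kc7.
Legal moves for Black: none.
Not in check and no legal moves → stalemate.

stalemate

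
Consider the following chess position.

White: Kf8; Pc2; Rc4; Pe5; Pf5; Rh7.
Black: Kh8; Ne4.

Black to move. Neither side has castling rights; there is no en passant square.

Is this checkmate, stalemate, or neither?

neither

Black to move; black king on h8.
In check: yes, from the white rook on h7.
King squares — g7: attacked by Rh7; h7: available; g8: attacked by Kf8.
Legal moves for Black: Kxh7.
Black is in check but has 1 legal move → neither.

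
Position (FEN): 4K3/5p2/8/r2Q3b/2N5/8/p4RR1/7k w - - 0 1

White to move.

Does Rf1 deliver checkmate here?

yes

After Rf1: black king on h1; in check: yes, from the white rook on f1.
King squares — g1: attacked by Rf1; g2: attacked by Qd5; h2: attacked by Rg2.
Black has no legal moves → checkmate.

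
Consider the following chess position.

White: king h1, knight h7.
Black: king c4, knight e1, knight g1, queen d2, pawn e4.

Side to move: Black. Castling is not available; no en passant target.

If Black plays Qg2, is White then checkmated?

After Qg2: white king on h1; in check: yes, from the black queen on g2.
King squares — g1: attacked by Qg2; g2: attacked by Ne1; h2: attacked by Qg2.
White has no legal moves → checkmate.

yes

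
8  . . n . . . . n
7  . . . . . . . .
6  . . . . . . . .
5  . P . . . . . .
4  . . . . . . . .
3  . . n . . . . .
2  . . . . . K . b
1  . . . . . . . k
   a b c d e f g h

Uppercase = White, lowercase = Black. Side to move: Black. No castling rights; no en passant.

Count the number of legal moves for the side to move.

21

Black to move; king on h1.
In check: no.
Legal moves: Nf7, Ng6, Ne7, Na7, Nd6, Nb6, Nd5, Nxb5, Ne4+, Na4, Ne2, Na2, Nd1+, Nb1, Bb8, Bc7, Bd6, Be5, Bf4, Bg3+, Bg1+.
Count: 21.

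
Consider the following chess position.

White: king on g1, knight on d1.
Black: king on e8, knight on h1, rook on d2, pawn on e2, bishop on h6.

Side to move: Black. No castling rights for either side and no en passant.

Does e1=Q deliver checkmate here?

yes

After e1=Q: white king on g1; in check: yes, from the black queen on e1.
King squares — f1: attacked by Qe1; h1: attacked by Qe1; f2: attacked by Qe1; g2: attacked by Rd2; h2: attacked by Rd2.
White has no legal moves → checkmate.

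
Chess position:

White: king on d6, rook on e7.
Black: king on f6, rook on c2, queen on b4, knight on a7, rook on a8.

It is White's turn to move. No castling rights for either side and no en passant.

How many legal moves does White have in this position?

White to move; king on d6.
In check: yes, from the black queen on b4.
Legal moves: Kd7, Kd5.
Count: 2.

2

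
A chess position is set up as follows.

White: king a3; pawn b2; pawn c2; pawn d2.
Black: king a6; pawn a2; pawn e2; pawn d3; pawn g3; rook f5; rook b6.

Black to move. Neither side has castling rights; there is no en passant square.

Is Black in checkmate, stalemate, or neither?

neither

Black to move; black king on a6.
In check: no.
Legal moves for Black include: Rb8, Rb7, Rh6, Rg6, Rbf6, Re6, Rd6, Rc6, Rbb5, Rb4, Rb3+, Rxb2, Kb7, Ka7, Kb5, Ka5, Rf8, Rf7, ... (list truncated; more exist).
Black has legal moves and is not in check → neither.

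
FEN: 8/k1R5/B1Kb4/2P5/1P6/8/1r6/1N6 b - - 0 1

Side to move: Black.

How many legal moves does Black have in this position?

Black to move; king on a7.
In check: yes, from the white rook on c7.
Legal moves: Kb8, Ka8, Kxa6, Bxc7.
Count: 4.

4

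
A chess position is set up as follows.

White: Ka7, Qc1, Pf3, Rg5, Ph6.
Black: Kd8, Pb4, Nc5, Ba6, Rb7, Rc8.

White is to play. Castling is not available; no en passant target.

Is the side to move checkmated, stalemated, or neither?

White to move; white king on a7.
In check: yes, from the black rook on b7.
King squares — a6: attacked by Nc5; b6: attacked by Rb7; b7: attacked by Nc5; a8: attacked by Rc8; b8: attacked by Rb7.
Legal moves for White: none.
In check with no legal moves → checkmate.

checkmate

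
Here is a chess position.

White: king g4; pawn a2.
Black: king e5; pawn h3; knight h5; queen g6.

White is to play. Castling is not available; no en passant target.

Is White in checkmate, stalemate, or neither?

White to move; white king on g4.
In check: yes, from the black queen on g6.
King squares — f3: available; g3: attacked by Nh5; h3: available; f4: attacked by Ke5; h4: available; f5: attacked by Ke5; g5: attacked by Qg6; h5: attacked by Qg6.
Legal moves for White: Kh4, Kxh3, Kf3.
White is in check but has 3 legal moves → neither.

neither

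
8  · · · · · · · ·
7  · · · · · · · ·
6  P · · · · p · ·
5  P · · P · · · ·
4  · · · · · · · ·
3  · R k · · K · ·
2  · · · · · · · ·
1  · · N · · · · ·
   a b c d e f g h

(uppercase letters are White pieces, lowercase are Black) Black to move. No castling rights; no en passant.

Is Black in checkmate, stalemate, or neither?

neither

Black to move; black king on c3.
In check: yes, from the white rook on b3.
Legal moves for Black: Kd4, Kc4, Kd2, Kc2.
Black is in check but has 4 legal moves → neither.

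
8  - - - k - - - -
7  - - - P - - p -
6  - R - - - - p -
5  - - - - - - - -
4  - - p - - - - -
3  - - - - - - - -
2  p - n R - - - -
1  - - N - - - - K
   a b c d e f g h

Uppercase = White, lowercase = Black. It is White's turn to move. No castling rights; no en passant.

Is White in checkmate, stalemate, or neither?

White to move; white king on h1.
In check: no.
Legal moves for White include: Rb8+, Rb7, Rxg6, Rf6, Re6, Rbd6, Rc6, Ra6, Rb5, Rb4, Rb3, Rb2, Rb1, Rdd6, Rd5, Rd4, Rd3, Rh2, ... (list truncated; more exist).
White has legal moves and is not in check → neither.

neither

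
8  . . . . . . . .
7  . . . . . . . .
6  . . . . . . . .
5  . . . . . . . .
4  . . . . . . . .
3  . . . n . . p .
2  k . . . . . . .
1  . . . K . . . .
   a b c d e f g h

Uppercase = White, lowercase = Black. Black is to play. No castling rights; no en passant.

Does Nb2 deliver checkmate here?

no

After Nb2: white king on d1; in check: yes, from the black knight on b2.
White has 5 legal replies: Ke2, Kd2, Kc2, Ke1, Kc1.
In check but a legal move exists → not checkmate.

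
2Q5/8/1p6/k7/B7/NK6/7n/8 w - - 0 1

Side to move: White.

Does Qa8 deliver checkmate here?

yes

After Qa8: black king on a5; in check: yes, from the white queen on a8.
King squares — a4: attacked by Kb3; b4: attacked by Kb3; b5: attacked by Na3; a6: attacked by Qa8; b6: own pawn.
Black has no legal moves → checkmate.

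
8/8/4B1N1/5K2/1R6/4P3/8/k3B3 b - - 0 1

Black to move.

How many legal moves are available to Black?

0

Black to move; king on a1.
In check: no.
Legal moves: none.
Count: 0.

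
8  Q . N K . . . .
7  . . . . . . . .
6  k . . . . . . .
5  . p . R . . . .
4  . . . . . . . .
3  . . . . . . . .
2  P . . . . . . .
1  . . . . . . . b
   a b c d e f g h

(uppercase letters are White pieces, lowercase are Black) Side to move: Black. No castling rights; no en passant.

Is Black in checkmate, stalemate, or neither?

Black to move; black king on a6.
In check: yes, from the white queen on a8.
King squares — a5: attacked by Qa8; b5: own pawn; b6: attacked by Nc8; a7: attacked by Qa8; b7: attacked by Qa8.
Legal moves for Black: none.
In check with no legal moves → checkmate.

checkmate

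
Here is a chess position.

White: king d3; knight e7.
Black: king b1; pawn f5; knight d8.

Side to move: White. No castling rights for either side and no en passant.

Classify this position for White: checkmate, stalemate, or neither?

neither

White to move; white king on d3.
In check: no.
Legal moves for White: Ng8, Nc8, Ng6, Nc6, Nxf5, Nd5, Kd4, Kc4, Ke3, Kc3, Ke2, Kd2.
White has 12 legal moves and is not in check → neither.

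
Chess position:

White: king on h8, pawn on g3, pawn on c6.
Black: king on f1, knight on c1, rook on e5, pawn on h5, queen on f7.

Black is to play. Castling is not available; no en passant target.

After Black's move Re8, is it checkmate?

After Re8: white king on h8; in check: yes, from the black rook on e8.
King squares — g7: attacked by Qf7; h7: attacked by Qf7; g8: attacked by Qf7.
White has no legal moves → checkmate.

yes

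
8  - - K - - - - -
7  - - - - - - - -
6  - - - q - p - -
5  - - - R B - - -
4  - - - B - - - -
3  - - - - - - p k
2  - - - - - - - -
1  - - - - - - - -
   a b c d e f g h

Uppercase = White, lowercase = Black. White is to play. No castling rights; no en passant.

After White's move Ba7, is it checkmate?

no

After Ba7: black king on h3; in check: no.
Black is not in check, so this cannot be checkmate.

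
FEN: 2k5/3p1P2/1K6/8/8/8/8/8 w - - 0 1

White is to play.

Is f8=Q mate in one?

yes

After f8=Q: black king on c8; in check: yes, from the white queen on f8.
King squares — b7: attacked by Kb6; c7: attacked by Kb6; d7: own pawn; b8: attacked by Qf8; d8: attacked by Qf8.
Black has no legal moves → checkmate.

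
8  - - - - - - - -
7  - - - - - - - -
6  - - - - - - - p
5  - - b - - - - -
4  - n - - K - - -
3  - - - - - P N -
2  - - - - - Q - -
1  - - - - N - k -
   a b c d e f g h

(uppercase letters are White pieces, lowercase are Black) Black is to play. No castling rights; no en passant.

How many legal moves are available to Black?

2

Black to move; king on g1.
In check: yes, from the white queen on f2.
Legal moves: Kxf2, Bxf2.
Count: 2.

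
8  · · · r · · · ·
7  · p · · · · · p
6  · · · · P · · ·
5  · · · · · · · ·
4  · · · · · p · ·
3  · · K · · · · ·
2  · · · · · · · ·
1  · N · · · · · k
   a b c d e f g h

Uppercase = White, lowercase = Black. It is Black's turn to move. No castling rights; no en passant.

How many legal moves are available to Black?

Black to move; king on h1.
In check: no.
Legal moves: Rh8, Rg8, Rf8, Re8, Rc8+, Rb8, Ra8, Rd7, Rd6, Rd5, Rd4, Rd3+, Rd2, Rd1, Kh2, Kg2, Kg1, h6, b6, f3, h5, b5.
Count: 22.

22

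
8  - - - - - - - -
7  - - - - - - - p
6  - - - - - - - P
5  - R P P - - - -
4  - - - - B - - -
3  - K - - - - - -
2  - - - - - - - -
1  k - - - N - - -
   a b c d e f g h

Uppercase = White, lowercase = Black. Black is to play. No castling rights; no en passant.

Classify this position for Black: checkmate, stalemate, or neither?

Black to move; black king on a1.
In check: no.
King squares — b1: attacked by Be4; a2: attacked by Kb3; b2: attacked by Kb3.
Legal moves for Black: none.
Not in check and no legal moves → stalemate.

stalemate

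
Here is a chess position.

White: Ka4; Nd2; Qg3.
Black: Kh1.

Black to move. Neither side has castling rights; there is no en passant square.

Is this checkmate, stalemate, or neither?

Black to move; black king on h1.
In check: no.
King squares — g1: attacked by Qg3; g2: attacked by Qg3; h2: attacked by Qg3.
Legal moves for Black: none.
Not in check and no legal moves → stalemate.

stalemate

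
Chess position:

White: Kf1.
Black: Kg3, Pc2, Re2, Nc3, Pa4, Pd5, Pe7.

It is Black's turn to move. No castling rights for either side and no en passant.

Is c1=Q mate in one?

yes

After c1=Q: white king on f1; in check: yes, from the black queen on c1.
King squares — e1: attacked by Qc1; g1: attacked by Qc1; e2: attacked by Nc3; f2: attacked by Re2; g2: attacked by Re2.
White has no legal moves → checkmate.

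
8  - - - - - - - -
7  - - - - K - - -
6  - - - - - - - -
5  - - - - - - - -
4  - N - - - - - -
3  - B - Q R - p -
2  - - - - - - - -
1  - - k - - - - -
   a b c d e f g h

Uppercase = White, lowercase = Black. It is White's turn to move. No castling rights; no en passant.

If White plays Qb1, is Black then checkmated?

no

After Qb1: black king on c1; in check: yes, from the white queen on b1.
Black has 2 legal replies: Kd2, Kxb1.
In check but a legal move exists → not checkmate.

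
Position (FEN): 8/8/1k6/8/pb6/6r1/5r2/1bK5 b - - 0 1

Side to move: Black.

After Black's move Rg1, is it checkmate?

yes

After Rg1: white king on c1; in check: yes, from the black rook on g1.
King squares — b1: attacked by Rg1; d1: attacked by Rg1; b2: attacked by Rf2; c2: attacked by Bb1; d2: attacked by Rf2.
White has no legal moves → checkmate.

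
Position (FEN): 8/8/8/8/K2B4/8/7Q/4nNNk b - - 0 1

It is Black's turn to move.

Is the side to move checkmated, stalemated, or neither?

checkmate

Black to move; black king on h1.
In check: yes, from the white queen on h2.
King squares — g1: attacked by Qh2; g2: attacked by Qh2; h2: attacked by Nf1.
Legal moves for Black: none.
In check with no legal moves → checkmate.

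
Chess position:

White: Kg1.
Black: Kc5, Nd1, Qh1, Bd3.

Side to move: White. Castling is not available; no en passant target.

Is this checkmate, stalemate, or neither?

White to move; white king on g1.
In check: yes, from the black queen on h1.
King squares — f1: attacked by Qh1; h1: available; f2: attacked by Nd1; g2: attacked by Qh1; h2: attacked by Qh1.
Legal moves for White: Kxh1.
White is in check but has 1 legal move → neither.

neither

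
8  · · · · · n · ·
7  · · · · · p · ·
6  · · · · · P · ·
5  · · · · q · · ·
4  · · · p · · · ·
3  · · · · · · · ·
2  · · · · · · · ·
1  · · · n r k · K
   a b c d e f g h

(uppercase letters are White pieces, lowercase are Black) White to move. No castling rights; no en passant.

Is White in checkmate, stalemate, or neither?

White to move; white king on h1.
In check: no.
King squares — g1: attacked by Kf1; g2: attacked by Kf1; h2: attacked by Qe5.
Legal moves for White: none.
Not in check and no legal moves → stalemate.

stalemate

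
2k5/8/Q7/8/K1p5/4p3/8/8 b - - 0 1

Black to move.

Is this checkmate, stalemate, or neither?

neither

Black to move; black king on c8.
In check: yes, from the white queen on a6.
King squares — b7: attacked by Qa6; c7: available; d7: available; b8: available; d8: available.
Legal moves for Black: Kd8, Kb8, Kd7, Kc7.
Black is in check but has 4 legal moves → neither.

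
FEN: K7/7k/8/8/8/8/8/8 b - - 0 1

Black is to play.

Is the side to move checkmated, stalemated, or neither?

Black to move; black king on h7.
In check: no.
Legal moves for Black: Kh8, Kg8, Kg7, Kh6, Kg6.
Black has 5 legal moves and is not in check → neither.

neither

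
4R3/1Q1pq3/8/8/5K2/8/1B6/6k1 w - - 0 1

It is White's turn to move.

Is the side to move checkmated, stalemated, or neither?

neither

White to move; white king on f4.
In check: no.
Legal moves for White include: Rh8, Rg8+, Rf8, Rd8, Rc8, Rb8, Ra8, Rxe7, Qc8, Qb8, Qa8, Qxd7, Qc7, Qa7+, Qc6, Qb6+, Qa6, Qd5, ... (list truncated; more exist).
White has legal moves and is not in check → neither.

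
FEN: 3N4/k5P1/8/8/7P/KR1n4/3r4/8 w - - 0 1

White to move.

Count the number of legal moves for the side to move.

19

White to move; king on a3.
In check: no.
Legal moves: Nf7, Nb7, Ne6, Nc6+, Rb8, Rb7+, Rb6, Rb5, Rb4, Rxd3, Rc3, Rb2, Rb1, Ka4, g8=Q, g8=R, g8=B, g8=N, h5.
Count: 19.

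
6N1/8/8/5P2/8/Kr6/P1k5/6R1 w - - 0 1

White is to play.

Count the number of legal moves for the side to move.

2

White to move; king on a3.
In check: yes, from the black rook on b3.
Legal moves: Ka4, axb3.
Count: 2.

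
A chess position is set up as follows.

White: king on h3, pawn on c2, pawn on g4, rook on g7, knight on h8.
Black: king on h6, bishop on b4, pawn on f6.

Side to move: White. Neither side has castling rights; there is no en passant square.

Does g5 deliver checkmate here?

After g5: black king on h6; in check: yes, from the white pawn on g5.
Black has 3 legal replies: Kxg7, Kh5, fxg5.
In check but a legal move exists → not checkmate.

no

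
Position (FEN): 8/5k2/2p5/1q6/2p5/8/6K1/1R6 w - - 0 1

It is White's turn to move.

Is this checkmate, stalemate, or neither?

White to move; white king on g2.
In check: no.
Legal moves for White include: Kh3, Kg3, Kf3, Kh2, Kf2, Kh1, Kg1, Kf1, Rxb5, Rb4, Rb3, Rb2, Rh1, Rg1, Rf1+, Re1, Rd1, Rc1, ... (list truncated; more exist).
White has legal moves and is not in check → neither.

neither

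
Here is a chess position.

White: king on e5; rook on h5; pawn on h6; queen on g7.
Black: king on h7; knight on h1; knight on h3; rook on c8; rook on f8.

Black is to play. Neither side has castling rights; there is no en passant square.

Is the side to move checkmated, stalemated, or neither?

Black to move; black king on h7.
In check: yes, from the white queen on g7.
King squares — g6: attacked by Qg7; h6: attacked by Rh5; g7: attacked by Ph6; g8: attacked by Qg7; h8: attacked by Qg7.
Legal moves for Black: none.
In check with no legal moves → checkmate.

checkmate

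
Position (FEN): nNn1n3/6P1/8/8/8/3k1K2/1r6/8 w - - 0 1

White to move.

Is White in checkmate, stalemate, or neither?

White to move; white king on f3.
In check: no.
Legal moves for White: Nd7, Nc6, Na6, Kg4, Kf4, Kg3, g8=Q, g8=R, g8=B, g8=N.
White has 10 legal moves and is not in check → neither.

neither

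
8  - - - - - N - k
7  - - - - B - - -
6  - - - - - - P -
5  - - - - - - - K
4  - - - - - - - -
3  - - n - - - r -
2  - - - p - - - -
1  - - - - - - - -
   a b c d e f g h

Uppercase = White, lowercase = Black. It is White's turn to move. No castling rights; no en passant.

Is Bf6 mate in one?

no

After Bf6: black king on h8; in check: yes, from the white bishop on f6.
Black has 1 legal reply: Kg8.
In check but a legal move exists → not checkmate.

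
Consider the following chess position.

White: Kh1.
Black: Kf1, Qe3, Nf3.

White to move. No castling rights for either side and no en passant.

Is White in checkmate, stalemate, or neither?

stalemate

White to move; white king on h1.
In check: no.
King squares — g1: attacked by Kf1; g2: attacked by Kf1; h2: attacked by Nf3.
Legal moves for White: none.
Not in check and no legal moves → stalemate.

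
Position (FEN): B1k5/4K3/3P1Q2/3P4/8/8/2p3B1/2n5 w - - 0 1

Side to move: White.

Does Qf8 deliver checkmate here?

After Qf8: black king on c8; in check: yes, from the white queen on f8.
King squares — b7: attacked by Ba8; c7: attacked by Pd6; d7: attacked by Ke7; b8: attacked by Qf8; d8: attacked by Ke7.
Black has no legal moves → checkmate.

yes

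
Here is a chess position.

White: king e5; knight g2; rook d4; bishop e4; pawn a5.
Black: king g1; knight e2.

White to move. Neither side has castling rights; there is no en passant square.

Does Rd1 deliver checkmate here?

After Rd1: black king on g1; in check: yes, from the white rook on d1.
Black has 2 legal replies: Kh2, Kf2.
In check but a legal move exists → not checkmate.

no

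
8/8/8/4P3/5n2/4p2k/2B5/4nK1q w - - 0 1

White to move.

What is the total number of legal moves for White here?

White to move; king on f1.
In check: yes, from the black queen on h1.
Legal moves: none.
Count: 0.

0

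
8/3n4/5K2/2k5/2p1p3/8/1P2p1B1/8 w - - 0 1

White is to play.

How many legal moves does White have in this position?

7

White to move; king on f6.
In check: yes, from the black knight on d7.
Legal moves: Kg7, Kf7, Ke7, Kg6, Ke6, Kg5, Kf5.
Count: 7.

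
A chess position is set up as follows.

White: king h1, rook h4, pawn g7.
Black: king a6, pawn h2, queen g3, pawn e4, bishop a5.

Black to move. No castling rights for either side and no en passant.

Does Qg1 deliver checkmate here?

After Qg1: white king on h1; in check: yes, from the black queen on g1.
King squares — g1: attacked by Ph2; g2: attacked by Qg1; h2: attacked by Qg1.
White has no legal moves → checkmate.

yes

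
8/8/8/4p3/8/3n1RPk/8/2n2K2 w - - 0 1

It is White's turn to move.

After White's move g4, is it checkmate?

After g4: black king on h3; in check: yes, from the white rook on f3.
Black has 3 legal replies: Kh4, Kxg4, Kh2.
In check but a legal move exists → not checkmate.

no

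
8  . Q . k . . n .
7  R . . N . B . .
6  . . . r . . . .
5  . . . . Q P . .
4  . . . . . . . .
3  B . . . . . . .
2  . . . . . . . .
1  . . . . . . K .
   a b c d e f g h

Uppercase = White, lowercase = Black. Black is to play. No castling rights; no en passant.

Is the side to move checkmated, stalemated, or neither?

checkmate

Black to move; black king on d8.
In check: yes, from the white queen on b8.
King squares — c7: attacked by Ra7; d7: attacked by Ra7; e7: attacked by Qe5; c8: attacked by Qb8; e8: attacked by Qe5.
Legal moves for Black: none.
In check with no legal moves → checkmate.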